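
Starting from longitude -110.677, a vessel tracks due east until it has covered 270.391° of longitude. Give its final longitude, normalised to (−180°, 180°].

Start at -110.677°; shift +270.391° → +159.714°.
+159.714° already lies in (−180°, 180°].

+159.714°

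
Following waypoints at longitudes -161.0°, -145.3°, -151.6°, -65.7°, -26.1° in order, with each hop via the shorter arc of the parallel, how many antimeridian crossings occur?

0

Leg 1: -161.0° → -145.3°, shortest Δλ = 15.7° (east) — does not cross 180°.
Leg 2: -145.3° → -151.6°, shortest Δλ = -6.3° (west) — does not cross 180°.
Leg 3: -151.6° → -65.7°, shortest Δλ = 85.9° (east) — does not cross 180°.
Leg 4: -65.7° → -26.1°, shortest Δλ = 39.6° (east) — does not cross 180°.
Total crossings: 0.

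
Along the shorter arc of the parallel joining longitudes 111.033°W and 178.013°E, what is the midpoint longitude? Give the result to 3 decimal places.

146.510°W

Signed shortest Δλ from -111.033° to +178.013° is -70.954°.
Midpoint longitude = -111.033° + (-70.954°)/2 = -111.033° − 35.477° = -146.510°.
(The naïve average (-111.033 + +178.013)/2 = 33.49° is on the wrong side of the globe.)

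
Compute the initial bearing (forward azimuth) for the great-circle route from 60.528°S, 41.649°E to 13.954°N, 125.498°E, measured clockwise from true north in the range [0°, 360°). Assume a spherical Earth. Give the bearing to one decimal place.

77.8°

Δλ = 125.498 − 41.649 = 83.849°.
θ = atan2( sin Δλ · cos φ₂ , cos φ₁ · sin φ₂ − sin φ₁ · cos φ₂ · cos Δλ )
  = atan2(0.96490, 0.20917) = 77.769° → normalised to [0°, 360°): 77.769°.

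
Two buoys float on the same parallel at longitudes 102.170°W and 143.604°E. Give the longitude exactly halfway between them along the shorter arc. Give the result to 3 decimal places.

Signed shortest Δλ from -102.170° to +143.604° is -114.226°.
Midpoint longitude = -102.170° + (-114.226°)/2 = -102.170° − 57.113° = -159.283°.
(The naïve average (-102.170 + +143.604)/2 = 20.717° is on the wrong side of the globe.)

159.283°W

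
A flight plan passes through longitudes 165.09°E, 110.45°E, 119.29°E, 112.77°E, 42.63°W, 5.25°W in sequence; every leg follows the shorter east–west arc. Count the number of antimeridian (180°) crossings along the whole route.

Leg 1: +165.09° → +110.45°, shortest Δλ = -54.64° (west) — does not cross 180°.
Leg 2: +110.45° → +119.29°, shortest Δλ = 8.84° (east) — does not cross 180°.
Leg 3: +119.29° → +112.77°, shortest Δλ = -6.52° (west) — does not cross 180°.
Leg 4: +112.77° → -42.63°, shortest Δλ = -155.4° (west) — does not cross 180°.
Leg 5: -42.63° → -5.25°, shortest Δλ = 37.38° (east) — does not cross 180°.
Total crossings: 0.

0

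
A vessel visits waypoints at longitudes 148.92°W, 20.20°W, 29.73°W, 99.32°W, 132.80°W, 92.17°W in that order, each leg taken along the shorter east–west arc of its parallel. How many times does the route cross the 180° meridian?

0

Leg 1: -148.92° → -20.20°, shortest Δλ = 128.72° (east) — does not cross 180°.
Leg 2: -20.20° → -29.73°, shortest Δλ = -9.53° (west) — does not cross 180°.
Leg 3: -29.73° → -99.32°, shortest Δλ = -69.59° (west) — does not cross 180°.
Leg 4: -99.32° → -132.80°, shortest Δλ = -33.48° (west) — does not cross 180°.
Leg 5: -132.80° → -92.17°, shortest Δλ = 40.63° (east) — does not cross 180°.
Total crossings: 0.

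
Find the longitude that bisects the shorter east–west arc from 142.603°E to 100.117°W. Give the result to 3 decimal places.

158.757°W

Signed shortest Δλ from +142.603° to -100.117° is +117.280°.
Midpoint longitude = +142.603° + (+117.280°)/2 = +142.603° + 58.640° = +201.243°.
Normalise into (−180°, 180°]: -158.757°.
(The naïve average (+142.603 + -100.117)/2 = 21.243° is on the wrong side of the globe.)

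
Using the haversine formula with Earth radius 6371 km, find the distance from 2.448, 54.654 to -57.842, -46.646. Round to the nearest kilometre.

10905 km

Δλ = -46.646 − 54.654 = -101.300°.
Δφ = -57.842 − 2.448 = -60.290°.
a = sin²(Δφ/2) + cos φ₁ · cos φ₂ · sin²(Δλ/2) = 0.570179.
c = 2·atan2(√a, √(1−a)) = 1.71162 rad → d = 6371·c ≈ 10904.73 km.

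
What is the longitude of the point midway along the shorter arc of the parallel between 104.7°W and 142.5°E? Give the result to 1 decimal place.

Signed shortest Δλ from -104.7° to +142.5° is -112.8°.
Midpoint longitude = -104.7° + (-112.8°)/2 = -104.7° − 56.4° = -161.1°.
(The naïve average (-104.7 + +142.5)/2 = 18.9° is on the wrong side of the globe.)

161.1°W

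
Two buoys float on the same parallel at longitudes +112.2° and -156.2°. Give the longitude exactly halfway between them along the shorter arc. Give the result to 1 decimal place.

Signed shortest Δλ from +112.2° to -156.2° is +91.6°.
Midpoint longitude = +112.2° + (+91.6°)/2 = +112.2° + 45.8° = +158.0°.
(The naïve average (+112.2 + -156.2)/2 = -22.0° is on the wrong side of the globe.)

+158.0°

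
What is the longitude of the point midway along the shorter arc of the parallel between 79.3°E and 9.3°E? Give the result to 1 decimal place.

Signed shortest Δλ from +79.3° to +9.3° is -70.0°.
Midpoint longitude = +79.3° + (-70.0°)/2 = +79.3° − 35.0° = +44.3°.

44.3°E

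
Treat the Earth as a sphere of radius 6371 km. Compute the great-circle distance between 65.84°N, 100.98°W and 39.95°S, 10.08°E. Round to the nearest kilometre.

14935 km

Δλ = 10.08 − -100.98 = 111.06°.
Δφ = -39.95 − 65.84 = -105.79°.
a = sin²(Δφ/2) + cos φ₁ · cos φ₂ · sin²(Δλ/2) = 0.849311.
c = 2·atan2(√a, √(1−a)) = 2.34427 rad → d = 6371·c ≈ 14935.32 km.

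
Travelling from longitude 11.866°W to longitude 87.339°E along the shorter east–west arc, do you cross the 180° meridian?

Signed shortest Δλ = ((87.339 − -11.866 + 180) mod 360) − 180 = 99.205°.
Going east by 99.205° from -11.866° reaches +87.339° without touching 180°.

No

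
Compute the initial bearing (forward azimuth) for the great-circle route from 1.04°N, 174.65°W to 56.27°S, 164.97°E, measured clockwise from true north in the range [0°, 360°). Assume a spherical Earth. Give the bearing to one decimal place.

192.9°

Δλ = 164.97 − -174.65 = 339.62°; wrapped into (−180°, 180°]: -20.38°.
θ = atan2( sin Δλ · cos φ₂ , cos φ₁ · sin φ₂ − sin φ₁ · cos φ₂ · cos Δλ )
  = atan2(-0.19337, -0.84097) = -167.051° → normalised to [0°, 360°): 192.949°.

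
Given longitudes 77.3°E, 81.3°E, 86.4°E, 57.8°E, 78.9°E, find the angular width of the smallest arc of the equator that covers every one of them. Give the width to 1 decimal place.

Sort the longitudes: +57.8°, +77.3°, +78.9°, +81.3°, +86.4°.
Eastward gaps between consecutive values (wrapping around): 19.5°, 1.6°, 2.4°, 5.1°, 331.4°.
Largest gap = 331.4° ⇒ minimal covering band is its complement: 360° − 331.4° = 28.6°.
Band runs from +57.8° eastward to +86.4°.

28.6°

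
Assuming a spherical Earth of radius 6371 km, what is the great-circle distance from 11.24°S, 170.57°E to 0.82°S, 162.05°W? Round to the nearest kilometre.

3237 km

Δλ = -162.05 − 170.57 = -332.62°; wrapped into (−180°, 180°]: 27.38°.
Δφ = -0.82 − -11.24 = 10.42°.
a = sin²(Δφ/2) + cos φ₁ · cos φ₂ · sin²(Δλ/2) = 0.063178.
c = 2·atan2(√a, √(1−a)) = 0.50815 rad → d = 6371·c ≈ 3237.45 km.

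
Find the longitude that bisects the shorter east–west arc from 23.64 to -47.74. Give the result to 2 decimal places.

Signed shortest Δλ from +23.64° to -47.74° is -71.38°.
Midpoint longitude = +23.64° + (-71.38°)/2 = +23.64° − 35.69° = -12.05°.

-12.05°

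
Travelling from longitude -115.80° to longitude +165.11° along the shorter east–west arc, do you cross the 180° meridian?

Yes

Naïve |165.11 − -115.80| = 280.91° > 180°, so the shorter arc goes the other way round — across 180°.
Signed shortest Δλ = ((165.11 − -115.80 + 180) mod 360) − 180 = -79.09°.
Going west by 79.09° from -115.80° passes through 180° before reaching +165.11°.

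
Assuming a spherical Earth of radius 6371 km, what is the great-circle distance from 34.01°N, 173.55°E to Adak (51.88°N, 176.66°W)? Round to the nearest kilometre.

Δλ = -176.66 − 173.55 = -350.21°; wrapped into (−180°, 180°]: 9.79°.
Δφ = 51.88 − 34.01 = 17.87°.
a = sin²(Δφ/2) + cos φ₁ · cos φ₂ · sin²(Δλ/2) = 0.027848.
c = 2·atan2(√a, √(1−a)) = 0.33532 rad → d = 6371·c ≈ 2136.36 km.

2136 km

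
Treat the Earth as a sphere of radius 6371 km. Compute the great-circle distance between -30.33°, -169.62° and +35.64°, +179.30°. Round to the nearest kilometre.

Δλ = 179.30 − -169.62 = 348.92°; wrapped into (−180°, 180°]: -11.08°.
Δφ = 35.64 − -30.33 = 65.97°.
a = sin²(Δφ/2) + cos φ₁ · cos φ₂ · sin²(Δλ/2) = 0.302930.
c = 2·atan2(√a, √(1−a)) = 1.16566 rad → d = 6371·c ≈ 7426.45 km.

7426 km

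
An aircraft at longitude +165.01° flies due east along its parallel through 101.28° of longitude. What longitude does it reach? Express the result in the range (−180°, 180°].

-93.71°

Start at +165.01°; shift +101.28° → +266.29°.
+266.29° lies outside (−180°, 180°]; subtract 360° → -93.71°.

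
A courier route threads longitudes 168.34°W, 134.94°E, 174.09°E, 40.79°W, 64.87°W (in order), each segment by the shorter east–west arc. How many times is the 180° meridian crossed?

Leg 1: -168.34° → +134.94°, shortest Δλ = -56.72° (west) — crosses 180°.
Leg 2: +134.94° → +174.09°, shortest Δλ = 39.15° (east) — does not cross 180°.
Leg 3: +174.09° → -40.79°, shortest Δλ = 145.12° (east) — crosses 180°.
Leg 4: -40.79° → -64.87°, shortest Δλ = -24.08° (west) — does not cross 180°.
Total crossings: 2.

2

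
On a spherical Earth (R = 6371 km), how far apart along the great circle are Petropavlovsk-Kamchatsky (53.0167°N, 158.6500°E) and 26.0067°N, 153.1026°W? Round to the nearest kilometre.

Δλ = -153.1026 − 158.6500 = -311.7526°; wrapped into (−180°, 180°]: 48.2474°.
Δφ = 26.0067 − 53.0167 = -27.0100°.
a = sin²(Δφ/2) + cos φ₁ · cos φ₂ · sin²(Δλ/2) = 0.144851.
c = 2·atan2(√a, √(1−a)) = 0.78087 rad → d = 6371·c ≈ 4974.95 km.

4975 km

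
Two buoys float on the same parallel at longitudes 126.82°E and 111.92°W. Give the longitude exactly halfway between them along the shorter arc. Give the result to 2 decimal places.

Signed shortest Δλ from +126.82° to -111.92° is +121.26°.
Midpoint longitude = +126.82° + (+121.26°)/2 = +126.82° + 60.63° = +187.45°.
Normalise into (−180°, 180°]: -172.55°.
(The naïve average (+126.82 + -111.92)/2 = 7.45° is on the wrong side of the globe.)

172.55°W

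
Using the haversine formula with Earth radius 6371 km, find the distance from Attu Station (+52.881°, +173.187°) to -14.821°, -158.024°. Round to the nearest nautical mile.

Δλ = -158.024 − 173.187 = -331.211°; wrapped into (−180°, 180°]: 28.789°.
Δφ = -14.821 − 52.881 = -67.702°.
a = sin²(Δφ/2) + cos φ₁ · cos φ₂ · sin²(Δλ/2) = 0.346342.
c = 2·atan2(√a, √(1−a)) = 1.25843 rad → d = 6371·c ≈ 8017.43 km ≈ 4329.06 nmi.

4329 nmi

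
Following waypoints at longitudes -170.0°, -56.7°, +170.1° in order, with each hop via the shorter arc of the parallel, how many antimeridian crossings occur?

Leg 1: -170.0° → -56.7°, shortest Δλ = 113.3° (east) — does not cross 180°.
Leg 2: -56.7° → +170.1°, shortest Δλ = -133.2° (west) — crosses 180°.
Total crossings: 1.

1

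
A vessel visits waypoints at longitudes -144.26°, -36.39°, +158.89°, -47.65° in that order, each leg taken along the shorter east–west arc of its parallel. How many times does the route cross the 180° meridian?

2

Leg 1: -144.26° → -36.39°, shortest Δλ = 107.87° (east) — does not cross 180°.
Leg 2: -36.39° → +158.89°, shortest Δλ = -164.72° (west) — crosses 180°.
Leg 3: +158.89° → -47.65°, shortest Δλ = 153.46° (east) — crosses 180°.
Total crossings: 2.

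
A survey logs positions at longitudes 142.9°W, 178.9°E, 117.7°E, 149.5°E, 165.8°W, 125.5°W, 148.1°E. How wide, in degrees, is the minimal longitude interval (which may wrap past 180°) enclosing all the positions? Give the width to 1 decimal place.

Sort the longitudes: -165.8°, -142.9°, -125.5°, +117.7°, +148.1°, +149.5°, +178.9°.
Eastward gaps between consecutive values (wrapping around): 22.9°, 17.4°, 243.2°, 30.4°, 1.4°, 29.4°, 15.3°.
Largest gap = 243.2° ⇒ minimal covering band is its complement: 360° − 243.2° = 116.8°.
Band runs from +117.7° eastward to -125.5°, crossing the antimeridian.

116.8°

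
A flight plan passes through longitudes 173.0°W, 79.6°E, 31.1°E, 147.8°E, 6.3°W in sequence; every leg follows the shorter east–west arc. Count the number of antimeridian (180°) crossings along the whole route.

1

Leg 1: -173.0° → +79.6°, shortest Δλ = -107.4° (west) — crosses 180°.
Leg 2: +79.6° → +31.1°, shortest Δλ = -48.5° (west) — does not cross 180°.
Leg 3: +31.1° → +147.8°, shortest Δλ = 116.7° (east) — does not cross 180°.
Leg 4: +147.8° → -6.3°, shortest Δλ = -154.1° (west) — does not cross 180°.
Total crossings: 1.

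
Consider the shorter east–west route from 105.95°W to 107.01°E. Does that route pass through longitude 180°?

Yes

Naïve |107.01 − -105.95| = 212.96° > 180°, so the shorter arc goes the other way round — across 180°.
Signed shortest Δλ = ((107.01 − -105.95 + 180) mod 360) − 180 = -147.04°.
Going west by 147.04° from -105.95° passes through 180° before reaching +107.01°.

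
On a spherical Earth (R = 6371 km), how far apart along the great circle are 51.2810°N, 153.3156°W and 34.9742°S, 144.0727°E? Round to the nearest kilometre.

Δλ = 144.0727 − -153.3156 = 297.3883°; wrapped into (−180°, 180°]: -62.6117°.
Δφ = -34.9742 − 51.2810 = -86.2552°.
a = sin²(Δφ/2) + cos φ₁ · cos φ₂ · sin²(Δλ/2) = 0.605725.
c = 2·atan2(√a, √(1−a)) = 1.78386 rad → d = 6371·c ≈ 11364.94 km.

11365 km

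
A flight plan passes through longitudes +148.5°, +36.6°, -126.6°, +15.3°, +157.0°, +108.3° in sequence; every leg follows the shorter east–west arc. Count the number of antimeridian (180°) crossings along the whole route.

0

Leg 1: +148.5° → +36.6°, shortest Δλ = -111.9° (west) — does not cross 180°.
Leg 2: +36.6° → -126.6°, shortest Δλ = -163.2° (west) — does not cross 180°.
Leg 3: -126.6° → +15.3°, shortest Δλ = 141.9° (east) — does not cross 180°.
Leg 4: +15.3° → +157.0°, shortest Δλ = 141.7° (east) — does not cross 180°.
Leg 5: +157.0° → +108.3°, shortest Δλ = -48.7° (west) — does not cross 180°.
Total crossings: 0.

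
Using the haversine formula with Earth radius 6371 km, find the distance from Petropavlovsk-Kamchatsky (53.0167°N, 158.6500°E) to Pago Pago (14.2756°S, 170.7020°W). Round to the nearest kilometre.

Δλ = -170.7020 − 158.6500 = -329.3520°; wrapped into (−180°, 180°]: 30.6480°.
Δφ = -14.2756 − 53.0167 = -67.2923°.
a = sin²(Δφ/2) + cos φ₁ · cos φ₂ · sin²(Δλ/2) = 0.347703.
c = 2·atan2(√a, √(1−a)) = 1.26129 rad → d = 6371·c ≈ 8035.65 km.

8036 km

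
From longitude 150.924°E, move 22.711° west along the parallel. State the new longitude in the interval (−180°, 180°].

Start at +150.924°; shift −22.711° → +128.213°.
+128.213° already lies in (−180°, 180°].

128.213°E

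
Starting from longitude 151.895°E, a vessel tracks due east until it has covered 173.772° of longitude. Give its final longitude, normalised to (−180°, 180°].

34.333°W

Start at +151.895°; shift +173.772° → +325.667°.
+325.667° lies outside (−180°, 180°]; subtract 360° → -34.333°.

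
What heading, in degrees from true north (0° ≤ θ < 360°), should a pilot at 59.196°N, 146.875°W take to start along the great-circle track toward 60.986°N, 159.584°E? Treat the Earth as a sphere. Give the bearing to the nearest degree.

Δλ = 159.584 − -146.875 = 306.459°; wrapped into (−180°, 180°]: -53.541°.
θ = atan2( sin Δλ · cos φ₂ , cos φ₁ · sin φ₂ − sin φ₁ · cos φ₂ · cos Δλ )
  = atan2(-0.39010, 0.20027) = -62.824° → normalised to [0°, 360°): 297.176°.

297°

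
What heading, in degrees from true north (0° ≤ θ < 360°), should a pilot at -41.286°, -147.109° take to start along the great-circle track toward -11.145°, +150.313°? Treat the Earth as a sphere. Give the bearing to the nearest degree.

280°

Δλ = 150.313 − -147.109 = 297.422°; wrapped into (−180°, 180°]: -62.578°.
θ = atan2( sin Δλ · cos φ₂ , cos φ₁ · sin φ₂ − sin φ₁ · cos φ₂ · cos Δλ )
  = atan2(-0.87090, 0.15290) = -80.042° → normalised to [0°, 360°): 279.958°.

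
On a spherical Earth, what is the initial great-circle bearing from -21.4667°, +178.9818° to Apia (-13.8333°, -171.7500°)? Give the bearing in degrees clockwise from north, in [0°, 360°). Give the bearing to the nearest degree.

Δλ = -171.7500 − 178.9818 = -350.7318°; wrapped into (−180°, 180°]: 9.2682°.
θ = atan2( sin Δλ · cos φ₂ , cos φ₁ · sin φ₂ − sin φ₁ · cos φ₂ · cos Δλ )
  = atan2(0.15638, 0.12820) = 50.657° → normalised to [0°, 360°): 50.657°.

51°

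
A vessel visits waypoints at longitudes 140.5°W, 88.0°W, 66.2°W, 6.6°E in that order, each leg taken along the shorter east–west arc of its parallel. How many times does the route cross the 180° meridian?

0

Leg 1: -140.5° → -88.0°, shortest Δλ = 52.5° (east) — does not cross 180°.
Leg 2: -88.0° → -66.2°, shortest Δλ = 21.8° (east) — does not cross 180°.
Leg 3: -66.2° → +6.6°, shortest Δλ = 72.8° (east) — does not cross 180°.
Total crossings: 0.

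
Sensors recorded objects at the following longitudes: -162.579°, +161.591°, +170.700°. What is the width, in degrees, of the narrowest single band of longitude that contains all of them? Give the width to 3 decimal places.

35.830°

Sort the longitudes: -162.579°, +161.591°, +170.700°.
Eastward gaps between consecutive values (wrapping around): 324.170°, 9.109°, 26.721°.
Largest gap = 324.170° ⇒ minimal covering band is its complement: 360° − 324.170° = 35.830°.
Band runs from +161.591° eastward to -162.579°, crossing the antimeridian.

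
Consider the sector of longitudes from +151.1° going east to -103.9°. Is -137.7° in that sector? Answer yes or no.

Yes

Band width going east from +151.1° to -103.9°: ((-103.9 − 151.1) mod 360) = 105.0°.
Offset of -137.7° east of the west edge: ((-137.7 − 151.1) mod 360) = 71.2°.
71.2° ≤ 105.0° ⇒ inside.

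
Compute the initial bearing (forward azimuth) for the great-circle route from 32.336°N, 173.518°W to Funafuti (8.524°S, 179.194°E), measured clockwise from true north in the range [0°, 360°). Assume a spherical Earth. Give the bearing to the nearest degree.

191°

Δλ = 179.194 − -173.518 = 352.712°; wrapped into (−180°, 180°]: -7.288°.
θ = atan2( sin Δλ · cos φ₂ , cos φ₁ · sin φ₂ − sin φ₁ · cos φ₂ · cos Δλ )
  = atan2(-0.12546, -0.64994) = -169.075° → normalised to [0°, 360°): 190.925°.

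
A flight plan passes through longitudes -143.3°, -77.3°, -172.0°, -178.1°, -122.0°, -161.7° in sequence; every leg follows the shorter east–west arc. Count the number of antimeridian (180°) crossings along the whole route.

0

Leg 1: -143.3° → -77.3°, shortest Δλ = 66.0° (east) — does not cross 180°.
Leg 2: -77.3° → -172.0°, shortest Δλ = -94.7° (west) — does not cross 180°.
Leg 3: -172.0° → -178.1°, shortest Δλ = -6.1° (west) — does not cross 180°.
Leg 4: -178.1° → -122.0°, shortest Δλ = 56.1° (east) — does not cross 180°.
Leg 5: -122.0° → -161.7°, shortest Δλ = -39.7° (west) — does not cross 180°.
Total crossings: 0.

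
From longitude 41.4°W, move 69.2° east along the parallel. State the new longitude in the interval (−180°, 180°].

Start at -41.4°; shift +69.2° → +27.8°.
+27.8° already lies in (−180°, 180°].

27.8°E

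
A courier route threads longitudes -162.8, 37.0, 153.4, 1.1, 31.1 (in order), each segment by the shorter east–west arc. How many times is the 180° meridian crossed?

Leg 1: -162.8° → +37.0°, shortest Δλ = -160.2° (west) — crosses 180°.
Leg 2: +37.0° → +153.4°, shortest Δλ = 116.4° (east) — does not cross 180°.
Leg 3: +153.4° → +1.1°, shortest Δλ = -152.3° (west) — does not cross 180°.
Leg 4: +1.1° → +31.1°, shortest Δλ = 30.0° (east) — does not cross 180°.
Total crossings: 1.

1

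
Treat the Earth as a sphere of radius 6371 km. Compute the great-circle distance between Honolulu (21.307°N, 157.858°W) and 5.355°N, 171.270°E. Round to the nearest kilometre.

Δλ = 171.270 − -157.858 = 329.128°; wrapped into (−180°, 180°]: -30.872°.
Δφ = 5.355 − 21.307 = -15.952°.
a = sin²(Δφ/2) + cos φ₁ · cos φ₂ · sin²(Δλ/2) = 0.084966.
c = 2·atan2(√a, √(1−a)) = 0.59157 rad → d = 6371·c ≈ 3768.86 km.

3769 km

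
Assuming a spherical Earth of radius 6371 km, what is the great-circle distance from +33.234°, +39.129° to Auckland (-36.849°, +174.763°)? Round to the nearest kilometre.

Δλ = 174.763 − 39.129 = 135.634°.
Δφ = -36.849 − 33.234 = -70.083°.
a = sin²(Δφ/2) + cos φ₁ · cos φ₂ · sin²(Δλ/2) = 0.903587.
c = 2·atan2(√a, √(1−a)) = 2.51015 rad → d = 6371·c ≈ 15992.14 km.

15992 km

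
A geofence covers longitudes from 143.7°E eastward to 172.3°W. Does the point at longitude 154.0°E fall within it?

Band width going east from +143.7° to -172.3°: ((-172.3 − 143.7) mod 360) = 44.0°.
Offset of +154.0° east of the west edge: ((154.0 − 143.7) mod 360) = 10.3°.
10.3° ≤ 44.0° ⇒ inside.

Yes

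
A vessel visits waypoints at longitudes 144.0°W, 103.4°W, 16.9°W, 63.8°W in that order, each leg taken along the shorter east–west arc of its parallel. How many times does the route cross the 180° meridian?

Leg 1: -144.0° → -103.4°, shortest Δλ = 40.6° (east) — does not cross 180°.
Leg 2: -103.4° → -16.9°, shortest Δλ = 86.5° (east) — does not cross 180°.
Leg 3: -16.9° → -63.8°, shortest Δλ = -46.9° (west) — does not cross 180°.
Total crossings: 0.

0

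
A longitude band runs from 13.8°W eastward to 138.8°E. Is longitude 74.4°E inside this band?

Band width going east from -13.8° to +138.8°: ((138.8 − -13.8) mod 360) = 152.6°.
Offset of +74.4° east of the west edge: ((74.4 − -13.8) mod 360) = 88.2°.
88.2° ≤ 152.6° ⇒ inside.

Yes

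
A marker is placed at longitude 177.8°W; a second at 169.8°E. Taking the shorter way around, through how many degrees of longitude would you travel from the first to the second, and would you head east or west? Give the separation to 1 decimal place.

Raw difference: 169.8 − -177.8 = 347.6°.
Normalise into (−180°, 180°]: 347.6° − 360° = -12.4°.
Negative ⇒ the second point lies to the west; separation 12.4°.

12.4° west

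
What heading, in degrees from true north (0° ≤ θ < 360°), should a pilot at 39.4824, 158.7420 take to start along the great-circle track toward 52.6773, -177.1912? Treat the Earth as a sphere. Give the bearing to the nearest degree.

Δλ = -177.1912 − 158.7420 = -335.9332°; wrapped into (−180°, 180°]: 24.0668°.
θ = atan2( sin Δλ · cos φ₂ , cos φ₁ · sin φ₂ − sin φ₁ · cos φ₂ · cos Δλ )
  = atan2(0.24725, 0.26178) = 43.366° → normalised to [0°, 360°): 43.366°.

43°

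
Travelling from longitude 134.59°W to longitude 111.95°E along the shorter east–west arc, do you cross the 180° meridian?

Yes

Naïve |111.95 − -134.59| = 246.54° > 180°, so the shorter arc goes the other way round — across 180°.
Signed shortest Δλ = ((111.95 − -134.59 + 180) mod 360) − 180 = -113.46°.
Going west by 113.46° from -134.59° passes through 180° before reaching +111.95°.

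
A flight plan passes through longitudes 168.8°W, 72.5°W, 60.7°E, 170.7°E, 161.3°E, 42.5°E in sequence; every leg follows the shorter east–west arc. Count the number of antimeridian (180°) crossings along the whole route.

0

Leg 1: -168.8° → -72.5°, shortest Δλ = 96.3° (east) — does not cross 180°.
Leg 2: -72.5° → +60.7°, shortest Δλ = 133.2° (east) — does not cross 180°.
Leg 3: +60.7° → +170.7°, shortest Δλ = 110.0° (east) — does not cross 180°.
Leg 4: +170.7° → +161.3°, shortest Δλ = -9.4° (west) — does not cross 180°.
Leg 5: +161.3° → +42.5°, shortest Δλ = -118.8° (west) — does not cross 180°.
Total crossings: 0.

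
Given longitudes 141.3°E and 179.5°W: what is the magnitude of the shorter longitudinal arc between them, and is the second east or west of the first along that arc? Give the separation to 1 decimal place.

39.2° east

Raw difference: -179.5 − 141.3 = -320.8°.
Normalise into (−180°, 180°]: -320.8° + 360° = 39.2°.
Positive ⇒ the second point lies to the east; separation 39.2°.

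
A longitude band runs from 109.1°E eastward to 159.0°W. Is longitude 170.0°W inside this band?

Yes

Band width going east from +109.1° to -159.0°: ((-159.0 − 109.1) mod 360) = 91.9°.
Offset of -170.0° east of the west edge: ((-170.0 − 109.1) mod 360) = 80.9°.
80.9° ≤ 91.9° ⇒ inside.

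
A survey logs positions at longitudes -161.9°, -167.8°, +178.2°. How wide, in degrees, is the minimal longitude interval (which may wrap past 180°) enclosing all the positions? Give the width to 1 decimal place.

19.9°

Sort the longitudes: -167.8°, -161.9°, +178.2°.
Eastward gaps between consecutive values (wrapping around): 5.9°, 340.1°, 14.0°.
Largest gap = 340.1° ⇒ minimal covering band is its complement: 360° − 340.1° = 19.9°.
Band runs from +178.2° eastward to -161.9°, crossing the antimeridian.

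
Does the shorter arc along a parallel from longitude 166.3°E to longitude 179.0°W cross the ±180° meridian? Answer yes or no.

Yes

Naïve |-179.0 − 166.3| = 345.3° > 180°, so the shorter arc goes the other way round — across 180°.
Signed shortest Δλ = ((-179.0 − 166.3 + 180) mod 360) − 180 = 14.7°.
Going east by 14.7° from +166.3° passes through 180° before reaching -179.0°.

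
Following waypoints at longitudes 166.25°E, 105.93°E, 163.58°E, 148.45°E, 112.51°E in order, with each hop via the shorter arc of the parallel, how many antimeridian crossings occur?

Leg 1: +166.25° → +105.93°, shortest Δλ = -60.32° (west) — does not cross 180°.
Leg 2: +105.93° → +163.58°, shortest Δλ = 57.65° (east) — does not cross 180°.
Leg 3: +163.58° → +148.45°, shortest Δλ = -15.13° (west) — does not cross 180°.
Leg 4: +148.45° → +112.51°, shortest Δλ = -35.94° (west) — does not cross 180°.
Total crossings: 0.

0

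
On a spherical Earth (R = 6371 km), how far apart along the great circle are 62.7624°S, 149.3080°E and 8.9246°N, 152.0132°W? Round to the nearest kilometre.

Δλ = -152.0132 − 149.3080 = -301.3212°; wrapped into (−180°, 180°]: 58.6788°.
Δφ = 8.9246 − -62.7624 = 71.6870°.
a = sin²(Δφ/2) + cos φ₁ · cos φ₂ · sin²(Δλ/2) = 0.451447.
c = 2·atan2(√a, √(1−a)) = 1.47354 rad → d = 6371·c ≈ 9387.91 km.

9388 km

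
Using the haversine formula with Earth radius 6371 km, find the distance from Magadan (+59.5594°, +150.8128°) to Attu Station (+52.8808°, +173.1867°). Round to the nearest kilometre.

Δλ = 173.1867 − 150.8128 = 22.3739°.
Δφ = 52.8808 − 59.5594 = -6.6786°.
a = sin²(Δφ/2) + cos φ₁ · cos φ₂ · sin²(Δλ/2) = 0.014901.
c = 2·atan2(√a, √(1−a)) = 0.24475 rad → d = 6371·c ≈ 1559.32 km.

1559 km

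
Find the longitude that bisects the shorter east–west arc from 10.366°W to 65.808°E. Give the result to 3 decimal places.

Signed shortest Δλ from -10.366° to +65.808° is +76.174°.
Midpoint longitude = -10.366° + (+76.174°)/2 = -10.366° + 38.087° = +27.721°.

27.721°E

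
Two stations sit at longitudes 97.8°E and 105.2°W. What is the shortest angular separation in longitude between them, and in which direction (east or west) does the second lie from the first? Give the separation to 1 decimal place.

Raw difference: -105.2 − 97.8 = -203.0°.
Normalise into (−180°, 180°]: -203.0° + 360° = 157.0°.
Positive ⇒ the second point lies to the east; separation 157.0°.

157.0° east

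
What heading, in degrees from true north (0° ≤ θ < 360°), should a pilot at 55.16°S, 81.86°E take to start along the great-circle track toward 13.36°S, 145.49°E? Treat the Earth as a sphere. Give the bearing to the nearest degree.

Δλ = 145.49 − 81.86 = 63.63°.
θ = atan2( sin Δλ · cos φ₂ , cos φ₁ · sin φ₂ − sin φ₁ · cos φ₂ · cos Δλ )
  = atan2(0.87170, 0.22268) = 75.670° → normalised to [0°, 360°): 75.670°.

76°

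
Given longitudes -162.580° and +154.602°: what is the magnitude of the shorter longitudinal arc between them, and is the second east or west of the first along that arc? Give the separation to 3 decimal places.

42.818° west

Raw difference: 154.602 − -162.580 = 317.182°.
Normalise into (−180°, 180°]: 317.182° − 360° = -42.818°.
Negative ⇒ the second point lies to the west; separation 42.818°.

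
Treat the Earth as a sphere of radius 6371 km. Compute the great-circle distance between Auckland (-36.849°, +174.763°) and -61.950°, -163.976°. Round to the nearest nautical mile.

1703 nmi

Δλ = -163.976 − 174.763 = -338.739°; wrapped into (−180°, 180°]: 21.261°.
Δφ = -61.950 − -36.849 = -25.101°.
a = sin²(Δφ/2) + cos φ₁ · cos φ₂ · sin²(Δλ/2) = 0.060025.
c = 2·atan2(√a, √(1−a)) = 0.49504 rad → d = 6371·c ≈ 3153.90 km ≈ 1702.97 nmi.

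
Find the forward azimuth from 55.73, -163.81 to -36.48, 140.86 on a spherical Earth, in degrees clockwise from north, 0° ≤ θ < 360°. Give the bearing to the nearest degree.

223°

Δλ = 140.86 − -163.81 = 304.67°; wrapped into (−180°, 180°]: -55.33°.
θ = atan2( sin Δλ · cos φ₂ , cos φ₁ · sin φ₂ − sin φ₁ · cos φ₂ · cos Δλ )
  = atan2(-0.66130, -0.71277) = -137.145° → normalised to [0°, 360°): 222.855°.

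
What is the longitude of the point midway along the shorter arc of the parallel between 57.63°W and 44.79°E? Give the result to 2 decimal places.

Signed shortest Δλ from -57.63° to +44.79° is +102.42°.
Midpoint longitude = -57.63° + (+102.42°)/2 = -57.63° + 51.21° = -6.42°.

6.42°W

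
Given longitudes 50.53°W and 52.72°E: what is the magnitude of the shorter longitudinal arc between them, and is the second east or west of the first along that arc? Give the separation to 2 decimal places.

Raw difference: 52.72 − -50.53 = 103.25°.
Normalise into (−180°, 180°]: 103.25° stays 103.25°.
Positive ⇒ the second point lies to the east; separation 103.25°.

103.25° east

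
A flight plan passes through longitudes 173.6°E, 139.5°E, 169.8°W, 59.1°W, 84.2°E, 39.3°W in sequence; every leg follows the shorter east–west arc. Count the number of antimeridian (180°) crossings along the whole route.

1

Leg 1: +173.6° → +139.5°, shortest Δλ = -34.1° (west) — does not cross 180°.
Leg 2: +139.5° → -169.8°, shortest Δλ = 50.7° (east) — crosses 180°.
Leg 3: -169.8° → -59.1°, shortest Δλ = 110.7° (east) — does not cross 180°.
Leg 4: -59.1° → +84.2°, shortest Δλ = 143.3° (east) — does not cross 180°.
Leg 5: +84.2° → -39.3°, shortest Δλ = -123.5° (west) — does not cross 180°.
Total crossings: 1.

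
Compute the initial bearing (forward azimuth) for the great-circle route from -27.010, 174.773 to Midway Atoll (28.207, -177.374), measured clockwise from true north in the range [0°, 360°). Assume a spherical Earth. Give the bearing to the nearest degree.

Δλ = -177.374 − 174.773 = -352.147°; wrapped into (−180°, 180°]: 7.853°.
θ = atan2( sin Δλ · cos φ₂ , cos φ₁ · sin φ₂ − sin φ₁ · cos φ₂ · cos Δλ )
  = atan2(0.12041, 0.81757) = 8.378° → normalised to [0°, 360°): 8.378°.

8°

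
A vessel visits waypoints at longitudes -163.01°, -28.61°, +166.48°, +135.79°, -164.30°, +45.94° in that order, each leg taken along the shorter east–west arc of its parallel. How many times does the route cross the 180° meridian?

Leg 1: -163.01° → -28.61°, shortest Δλ = 134.4° (east) — does not cross 180°.
Leg 2: -28.61° → +166.48°, shortest Δλ = -164.91° (west) — crosses 180°.
Leg 3: +166.48° → +135.79°, shortest Δλ = -30.69° (west) — does not cross 180°.
Leg 4: +135.79° → -164.30°, shortest Δλ = 59.91° (east) — crosses 180°.
Leg 5: -164.30° → +45.94°, shortest Δλ = -149.76° (west) — crosses 180°.
Total crossings: 3.

3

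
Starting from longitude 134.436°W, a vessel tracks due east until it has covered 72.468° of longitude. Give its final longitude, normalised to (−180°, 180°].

Start at -134.436°; shift +72.468° → -61.968°.
-61.968° already lies in (−180°, 180°].

61.968°W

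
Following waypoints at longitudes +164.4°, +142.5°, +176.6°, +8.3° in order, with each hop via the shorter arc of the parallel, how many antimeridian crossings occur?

0

Leg 1: +164.4° → +142.5°, shortest Δλ = -21.9° (west) — does not cross 180°.
Leg 2: +142.5° → +176.6°, shortest Δλ = 34.1° (east) — does not cross 180°.
Leg 3: +176.6° → +8.3°, shortest Δλ = -168.3° (west) — does not cross 180°.
Total crossings: 0.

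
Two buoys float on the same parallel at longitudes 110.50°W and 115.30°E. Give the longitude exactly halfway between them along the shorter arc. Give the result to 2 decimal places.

Signed shortest Δλ from -110.50° to +115.30° is -134.20°.
Midpoint longitude = -110.50° + (-134.20°)/2 = -110.50° − 67.10° = -177.60°.
(The naïve average (-110.50 + +115.30)/2 = 2.4° is on the wrong side of the globe.)

177.60°W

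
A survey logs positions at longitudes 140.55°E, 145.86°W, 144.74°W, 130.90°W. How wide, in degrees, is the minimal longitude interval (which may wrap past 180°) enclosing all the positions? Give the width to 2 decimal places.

88.55°

Sort the longitudes: -145.86°, -144.74°, -130.90°, +140.55°.
Eastward gaps between consecutive values (wrapping around): 1.12°, 13.84°, 271.45°, 73.59°.
Largest gap = 271.45° ⇒ minimal covering band is its complement: 360° − 271.45° = 88.55°.
Band runs from +140.55° eastward to -130.90°, crossing the antimeridian.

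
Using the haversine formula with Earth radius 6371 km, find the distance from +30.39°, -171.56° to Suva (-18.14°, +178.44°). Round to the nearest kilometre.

Δλ = 178.44 − -171.56 = 350.00°; wrapped into (−180°, 180°]: -10.00°.
Δφ = -18.14 − 30.39 = -48.53°.
a = sin²(Δφ/2) + cos φ₁ · cos φ₂ · sin²(Δλ/2) = 0.175113.
c = 2·atan2(√a, √(1−a)) = 0.86351 rad → d = 6371·c ≈ 5501.42 km.

5501 km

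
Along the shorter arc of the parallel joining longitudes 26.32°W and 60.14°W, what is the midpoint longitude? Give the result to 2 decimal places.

43.23°W

Signed shortest Δλ from -26.32° to -60.14° is -33.82°.
Midpoint longitude = -26.32° + (-33.82°)/2 = -26.32° − 16.91° = -43.23°.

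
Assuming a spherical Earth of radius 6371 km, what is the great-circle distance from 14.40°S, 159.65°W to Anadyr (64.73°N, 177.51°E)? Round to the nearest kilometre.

9009 km

Δλ = 177.51 − -159.65 = 337.16°; wrapped into (−180°, 180°]: -22.84°.
Δφ = 64.73 − -14.40 = 79.13°.
a = sin²(Δφ/2) + cos φ₁ · cos φ₂ · sin²(Δλ/2) = 0.421919.
c = 2·atan2(√a, √(1−a)) = 1.41399 rad → d = 6371·c ≈ 9008.55 km.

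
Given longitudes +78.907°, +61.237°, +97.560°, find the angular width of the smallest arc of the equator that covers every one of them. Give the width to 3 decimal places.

Sort the longitudes: +61.237°, +78.907°, +97.560°.
Eastward gaps between consecutive values (wrapping around): 17.670°, 18.653°, 323.677°.
Largest gap = 323.677° ⇒ minimal covering band is its complement: 360° − 323.677° = 36.323°.
Band runs from +61.237° eastward to +97.560°.

36.323°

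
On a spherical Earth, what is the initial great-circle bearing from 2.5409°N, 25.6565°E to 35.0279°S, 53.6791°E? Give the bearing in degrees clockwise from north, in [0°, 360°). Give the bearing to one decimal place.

147.6°

Δλ = 53.6791 − 25.6565 = 28.0226°.
θ = atan2( sin Δλ · cos φ₂ , cos φ₁ · sin φ₂ − sin φ₁ · cos φ₂ · cos Δλ )
  = atan2(0.38472, -0.60546) = 147.567° → normalised to [0°, 360°): 147.567°.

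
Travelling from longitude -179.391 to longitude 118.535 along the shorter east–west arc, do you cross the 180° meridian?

Yes

Naïve |118.535 − -179.391| = 297.926° > 180°, so the shorter arc goes the other way round — across 180°.
Signed shortest Δλ = ((118.535 − -179.391 + 180) mod 360) − 180 = -62.074°.
Going west by 62.074° from -179.391° passes through 180° before reaching +118.535°.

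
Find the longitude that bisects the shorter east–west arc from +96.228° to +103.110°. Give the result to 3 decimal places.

Signed shortest Δλ from +96.228° to +103.110° is +6.882°.
Midpoint longitude = +96.228° + (+6.882°)/2 = +96.228° + 3.441° = +99.669°.

+99.669°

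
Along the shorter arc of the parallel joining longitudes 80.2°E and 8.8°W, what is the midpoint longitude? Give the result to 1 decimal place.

35.7°E

Signed shortest Δλ from +80.2° to -8.8° is -89.0°.
Midpoint longitude = +80.2° + (-89.0°)/2 = +80.2° − 44.5° = +35.7°.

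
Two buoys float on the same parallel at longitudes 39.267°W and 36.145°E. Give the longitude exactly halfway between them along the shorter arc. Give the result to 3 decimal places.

1.561°W

Signed shortest Δλ from -39.267° to +36.145° is +75.412°.
Midpoint longitude = -39.267° + (+75.412°)/2 = -39.267° + 37.706° = -1.561°.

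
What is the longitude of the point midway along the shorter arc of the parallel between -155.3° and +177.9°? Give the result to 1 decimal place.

-168.7°

Signed shortest Δλ from -155.3° to +177.9° is -26.8°.
Midpoint longitude = -155.3° + (-26.8°)/2 = -155.3° − 13.4° = -168.7°.
(The naïve average (-155.3 + +177.9)/2 = 11.3° is on the wrong side of the globe.)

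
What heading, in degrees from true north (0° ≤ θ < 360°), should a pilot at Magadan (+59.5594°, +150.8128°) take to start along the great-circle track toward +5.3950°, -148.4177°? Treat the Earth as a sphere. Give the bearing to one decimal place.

Δλ = -148.4177 − 150.8128 = -299.2305°; wrapped into (−180°, 180°]: 60.7695°.
θ = atan2( sin Δλ · cos φ₂ , cos φ₁ · sin φ₂ − sin φ₁ · cos φ₂ · cos Δλ )
  = atan2(0.86880, -0.37151) = 113.152° → normalised to [0°, 360°): 113.152°.

113.2°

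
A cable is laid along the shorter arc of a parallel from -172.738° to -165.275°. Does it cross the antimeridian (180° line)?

Signed shortest Δλ = ((-165.275 − -172.738 + 180) mod 360) − 180 = 7.463°.
Going east by 7.463° from -172.738° reaches -165.275° without touching 180°.

No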